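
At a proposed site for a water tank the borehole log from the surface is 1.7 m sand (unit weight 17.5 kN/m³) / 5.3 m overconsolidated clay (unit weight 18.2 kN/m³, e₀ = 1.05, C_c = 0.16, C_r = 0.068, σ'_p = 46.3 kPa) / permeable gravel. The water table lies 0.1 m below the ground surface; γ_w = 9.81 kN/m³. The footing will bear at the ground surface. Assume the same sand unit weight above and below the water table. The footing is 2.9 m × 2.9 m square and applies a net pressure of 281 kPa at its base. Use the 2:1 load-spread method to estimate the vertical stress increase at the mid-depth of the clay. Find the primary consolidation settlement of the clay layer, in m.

S_c ≈ 0.12 m

Mid-depth of clay below the ground surface: z = 1.7 + 5.3/2 = 4.35 m.
Total vertical stress at mid-clay: σ_v = 17.5×1.7 + 18.2×2.65 = 77.98 kPa.
Pore pressure: u = 9.81×(4.35 − 0.1) = 41.693 kPa.
Initial effective stress: σ'_0 = σ_v − u = 77.98 − 41.693 = 36.287 kPa.
Stress increase at mid-clay by the 2:1 spreading method:
Δσ = qBL/((B+z)(L+z)) = 281×2.9×2.9/((2.9+4.35)(2.9+4.35)) = 44.96 kPa
Final effective stress: σ'_f = 36.287 + 44.96 = 81.247 kPa.
σ'_f = 81.247 > σ'_p = 46.3 kPa, so the stress path crosses the preconsolidation pressure — recompression up to σ'_p, then virgin compression beyond:
S_c = H/(1+e₀)·[C_r·log₁₀(σ'_p/σ'_0) + C_c·log₁₀(σ'_f/σ'_p)]
    = 5.3/2.05 × [0.068×log₁₀(46.3/36.287) + 0.16×log₁₀(81.247/46.3)]
    = 2.5854 × [0.0071964 + 0.039076] = 0.1196 m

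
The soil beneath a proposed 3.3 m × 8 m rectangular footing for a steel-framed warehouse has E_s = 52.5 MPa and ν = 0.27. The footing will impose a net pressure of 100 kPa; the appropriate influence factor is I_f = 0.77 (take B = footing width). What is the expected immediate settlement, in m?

Immediate (elastic) settlement: S_e = q·B·(1−ν²)/E_s · I_f.
E_s = 52.5 MPa = 52500 kPa.
S_e = 100 × 3.3 × (1 − 0.27²) / 52500 × 0.77
    = 100 × 3.3 × 0.9271 / 52500 × 0.77
    = 0.004487 m

S_e ≈ 0.00449 m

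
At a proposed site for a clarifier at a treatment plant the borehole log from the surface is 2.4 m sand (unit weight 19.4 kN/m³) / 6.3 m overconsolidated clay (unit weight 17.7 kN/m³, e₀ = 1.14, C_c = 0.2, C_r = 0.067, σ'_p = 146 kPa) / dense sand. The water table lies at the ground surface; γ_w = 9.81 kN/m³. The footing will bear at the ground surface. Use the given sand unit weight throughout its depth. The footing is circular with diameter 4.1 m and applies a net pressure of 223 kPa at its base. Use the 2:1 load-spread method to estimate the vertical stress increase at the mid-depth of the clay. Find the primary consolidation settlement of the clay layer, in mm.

S_c ≈ 52.3 mm

Mid-depth of clay below the ground surface: z = 2.4 + 6.3/2 = 5.55 m.
Total vertical stress at mid-clay: σ_v = 19.4×2.4 + 17.7×3.15 = 102.31 kPa.
Pore pressure: u = 9.81×(5.55 − 0) = 54.446 kPa.
Initial effective stress: σ'_0 = σ_v − u = 102.31 − 54.446 = 47.864 kPa.
Stress increase at mid-clay by the 2:1 spreading method:
Δσ ≈ qD²/(D+z)² = 223×4.1²/(4.1+5.55)² = 40.255 kPa
Final effective stress: σ'_f = 47.864 + 40.255 = 88.119 kPa.
σ'_f = 88.119 ≤ σ'_p = 146 kPa, so the clay remains overconsolidated and only the recompression index applies:
S_c = C_r·H/(1+e₀)·log₁₀(σ'_f/σ'_0) = 0.067×6.3/2.14×log₁₀(88.119/47.864)
    = 0.19724 × 0.26506 = 0.05228 m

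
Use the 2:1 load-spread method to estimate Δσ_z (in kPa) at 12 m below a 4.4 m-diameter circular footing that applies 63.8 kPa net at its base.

By the 2:1 method the load spreads at 1 horizontal : 2 vertical, so at depth z the loaded area has grown by z in each plan dimension:
Δσ ≈ qD²/(D+z)² = 63.8×4.4²/(4.4+12)² = 4.5924 kPa

Δσ_z ≈ 4.59 kPa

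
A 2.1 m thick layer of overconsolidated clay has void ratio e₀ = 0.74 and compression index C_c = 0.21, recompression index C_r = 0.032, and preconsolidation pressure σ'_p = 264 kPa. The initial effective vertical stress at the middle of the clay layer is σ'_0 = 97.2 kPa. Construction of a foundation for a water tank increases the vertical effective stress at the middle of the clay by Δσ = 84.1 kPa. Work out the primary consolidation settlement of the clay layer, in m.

S_c ≈ 0.0105 m

Final effective stress: σ'_f = 97.2 + 84.1 = 181.3 kPa.
σ'_f = 181.3 ≤ σ'_p = 264 kPa, so the clay remains overconsolidated and only the recompression index applies:
S_c = C_r·H/(1+e₀)·log₁₀(σ'_f/σ'_0) = 0.032×2.1/1.74×log₁₀(181.3/97.2)
    = 0.038621 × 0.27073 = 0.01046 m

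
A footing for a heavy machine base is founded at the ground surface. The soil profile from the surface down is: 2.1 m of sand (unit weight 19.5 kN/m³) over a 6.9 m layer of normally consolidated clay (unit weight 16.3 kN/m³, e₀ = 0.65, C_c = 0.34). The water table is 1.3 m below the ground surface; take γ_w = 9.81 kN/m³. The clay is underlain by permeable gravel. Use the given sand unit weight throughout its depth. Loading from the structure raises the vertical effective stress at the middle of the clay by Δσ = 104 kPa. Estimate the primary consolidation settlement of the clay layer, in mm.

Mid-depth of clay below the ground surface: z = 2.1 + 6.9/2 = 5.55 m.
Total vertical stress at mid-clay: σ_v = 19.5×2.1 + 16.3×3.45 = 97.185 kPa.
Pore pressure: u = 9.81×(5.55 − 1.3) = 41.693 kPa.
Initial effective stress: σ'_0 = σ_v − u = 97.185 − 41.693 = 55.492 kPa.
Final effective stress: σ'_f = σ'_0 + Δσ = 55.492 + 104 = 159.49 kPa.
Normally consolidated clay, so the full stress increment lies on the virgin compression line:
S_c = C_c·H/(1+e₀)·log₁₀(σ'_f/σ'_0) = 0.34×6.9/(1+0.65)×log₁₀(159.49/55.492)
    = 1.4218 × 0.4585 = 0.6519 m

S_c ≈ 652 mm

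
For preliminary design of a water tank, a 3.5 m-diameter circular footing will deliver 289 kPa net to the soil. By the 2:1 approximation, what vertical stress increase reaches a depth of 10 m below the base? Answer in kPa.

Δσ_z ≈ 19.4 kPa

By the 2:1 method the load spreads at 1 horizontal : 2 vertical, so at depth z the loaded area has grown by z in each plan dimension:
Δσ ≈ qD²/(D+z)² = 289×3.5²/(3.5+10)² = 19.425 kPa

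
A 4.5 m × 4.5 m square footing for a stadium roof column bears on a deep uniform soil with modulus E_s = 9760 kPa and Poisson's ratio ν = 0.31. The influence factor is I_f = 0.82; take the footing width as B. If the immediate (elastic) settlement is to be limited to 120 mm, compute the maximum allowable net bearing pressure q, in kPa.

S_e = q·B·(1−ν²)/E_s · I_f  ⇒  q = S_e·E_s / (B·(1−ν²)·I_f).
q = 0.12 × 9760 / (4.5 × 0.9039 × 0.82) = 351.1 kPa

q ≈ 351 kPa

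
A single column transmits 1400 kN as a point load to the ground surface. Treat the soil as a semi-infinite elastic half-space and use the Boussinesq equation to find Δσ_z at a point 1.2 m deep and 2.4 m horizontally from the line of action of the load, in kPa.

Δσ_z ≈ 8.3 kPa

Boussinesq vertical stress below a point load on an elastic half-space:
Δσ_z = 3P/(2πz²) · [1 + (r/z)²]^(−5/2)
r/z = 2.4/1.2 = 2; [1+(r/z)²]^(−5/2) = 0.017889.
Δσ_z = 3×1400/(2π×1.2²) × 0.017889 = 464.2 × 0.017889 = 8.304 kPa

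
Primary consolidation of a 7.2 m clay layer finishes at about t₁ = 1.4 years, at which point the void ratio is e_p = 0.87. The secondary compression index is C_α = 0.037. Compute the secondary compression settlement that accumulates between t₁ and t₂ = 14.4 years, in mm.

S_s ≈ 144 mm

Secondary compression: S_s = C_α·H/(1+e_p)·log₁₀(t₂/t₁)
S_s = 0.037×7.2/(1+0.87)×log₁₀(14.4/1.4)
    = 0.1425 × 1.012 = 0.1442 m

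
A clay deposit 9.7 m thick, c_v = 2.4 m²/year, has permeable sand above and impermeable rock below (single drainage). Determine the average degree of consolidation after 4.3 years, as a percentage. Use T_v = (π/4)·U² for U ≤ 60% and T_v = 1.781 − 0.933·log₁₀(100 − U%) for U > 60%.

Drainage path length: H_d = H = 9.7 m (single drainage).
T_v = c_v·t/H_d² = 2.4×4.3/9.7² = 0.10968.
T_v = 0.10968 corresponds to the U ≤ 60% branch:
U = √(4T_v/π) = 0.3737

U ≈ 37.4 %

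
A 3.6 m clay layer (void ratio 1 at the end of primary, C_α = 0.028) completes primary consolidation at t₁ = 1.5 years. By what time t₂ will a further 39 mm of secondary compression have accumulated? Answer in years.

t₂ ≈ 8.91 years

S_s = C_α·H/(1+e_p)·log₁₀(t₂/t₁) ⇒ log₁₀(t₂/t₁) = S_s·(1+e_p)/(C_α·H).
log₁₀(t₂/t₁) = 0.039 × (1+1) / (0.028×3.6) = 0.7738
t₂ = t₁ × 10^0.7738 = 1.5 × 5.94 = 8.91 years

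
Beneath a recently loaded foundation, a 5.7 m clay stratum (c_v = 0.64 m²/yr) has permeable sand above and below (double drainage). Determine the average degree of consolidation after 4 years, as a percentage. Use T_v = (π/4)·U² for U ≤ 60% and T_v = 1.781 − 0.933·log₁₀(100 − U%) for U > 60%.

Drainage path length: H_d = H/2 = 2.85 m (double drainage).
T_v = c_v·t/H_d² = 0.64×4/2.85² = 0.31517.
T_v = 0.31517 corresponds to the U > 60% branch:
U = 1 − 10^((1.781 − T_v)/0.933)/100 = 0.6275

U ≈ 62.8 %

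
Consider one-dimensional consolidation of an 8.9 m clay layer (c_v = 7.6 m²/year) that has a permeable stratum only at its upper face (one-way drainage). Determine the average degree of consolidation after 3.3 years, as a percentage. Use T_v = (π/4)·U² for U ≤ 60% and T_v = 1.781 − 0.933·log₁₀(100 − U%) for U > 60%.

U ≈ 62.9 %

Drainage path length: H_d = H = 8.9 m (single drainage).
T_v = c_v·t/H_d² = 7.6×3.3/8.9² = 0.31663.
T_v = 0.31663 corresponds to the U > 60% branch:
U = 1 − 10^((1.781 − T_v)/0.933)/100 = 0.6289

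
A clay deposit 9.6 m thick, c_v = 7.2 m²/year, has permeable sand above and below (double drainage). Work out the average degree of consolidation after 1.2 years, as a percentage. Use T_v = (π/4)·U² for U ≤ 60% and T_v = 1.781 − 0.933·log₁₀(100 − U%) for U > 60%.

U ≈ 67.9 %

Drainage path length: H_d = H/2 = 4.8 m (double drainage).
T_v = c_v·t/H_d² = 7.2×1.2/4.8² = 0.375.
T_v = 0.375 corresponds to the U > 60% branch:
U = 1 − 10^((1.781 − T_v)/0.933)/100 = 0.6787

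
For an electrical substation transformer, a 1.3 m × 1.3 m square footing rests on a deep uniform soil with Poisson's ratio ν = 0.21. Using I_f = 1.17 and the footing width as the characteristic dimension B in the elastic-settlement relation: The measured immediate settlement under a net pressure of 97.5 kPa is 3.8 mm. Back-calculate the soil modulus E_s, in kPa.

E_s ≈ 37300 kPa

S_e = q·B·(1−ν²)/E_s · I_f  ⇒  E_s = q·B·(1−ν²)·I_f / S_e.
E_s = 97.5 × 1.3 × 0.9559 × 1.17 / 0.0038 = 37300 kPa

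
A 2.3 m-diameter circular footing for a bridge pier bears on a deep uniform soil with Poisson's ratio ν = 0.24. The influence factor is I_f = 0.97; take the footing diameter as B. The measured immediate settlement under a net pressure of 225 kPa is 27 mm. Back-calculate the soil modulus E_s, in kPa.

E_s ≈ 17500 kPa

S_e = q·B·(1−ν²)/E_s · I_f  ⇒  E_s = q·B·(1−ν²)·I_f / S_e.
E_s = 225 × 2.3 × 0.9424 × 0.97 / 0.027 = 17520 kPa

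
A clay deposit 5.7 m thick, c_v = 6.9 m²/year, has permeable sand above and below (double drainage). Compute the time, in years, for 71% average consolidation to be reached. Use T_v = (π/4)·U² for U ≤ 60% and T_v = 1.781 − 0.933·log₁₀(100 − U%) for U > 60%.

t ≈ 0.49 years

Drainage path length: H_d = H/2 = 2.85 m (double drainage).
U > 60%: T_v = 1.781 − 0.933·log₁₀(100 − 71) = 0.41658.
t = T_v·H_d²/c_v = 0.41658×2.85²/6.9 = 0.4904 years.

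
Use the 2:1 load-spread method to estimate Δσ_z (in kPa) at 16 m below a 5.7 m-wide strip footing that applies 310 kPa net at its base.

Δσ_z ≈ 81.4 kPa

By the 2:1 method the load spreads at 1 horizontal : 2 vertical, so at depth z the loaded area has grown by z in each plan dimension:
Δσ = qB/(B+z) = 310×5.7/(5.7+16) = 81.429 kPa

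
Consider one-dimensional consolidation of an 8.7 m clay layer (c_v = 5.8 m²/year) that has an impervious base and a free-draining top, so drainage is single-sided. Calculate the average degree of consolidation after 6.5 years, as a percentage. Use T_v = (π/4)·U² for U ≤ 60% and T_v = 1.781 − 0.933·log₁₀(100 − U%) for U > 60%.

Drainage path length: H_d = H = 8.7 m (single drainage).
T_v = c_v·t/H_d² = 5.8×6.5/8.7² = 0.49808.
T_v = 0.49808 corresponds to the U > 60% branch:
U = 1 − 10^((1.781 − T_v)/0.933)/100 = 0.7628

U ≈ 76.3 %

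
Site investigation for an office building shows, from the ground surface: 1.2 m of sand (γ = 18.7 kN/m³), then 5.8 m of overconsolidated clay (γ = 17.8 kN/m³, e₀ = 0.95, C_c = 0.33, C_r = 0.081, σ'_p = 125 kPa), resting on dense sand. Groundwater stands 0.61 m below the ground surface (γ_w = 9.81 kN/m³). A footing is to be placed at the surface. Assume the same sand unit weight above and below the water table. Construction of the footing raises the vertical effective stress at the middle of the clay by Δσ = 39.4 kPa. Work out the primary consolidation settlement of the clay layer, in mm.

Mid-depth of clay below the ground surface: z = 1.2 + 5.8/2 = 4.1 m.
Total vertical stress at mid-clay: σ_v = 18.7×1.2 + 17.8×2.9 = 74.06 kPa.
Pore pressure: u = 9.81×(4.1 − 0.61) = 34.237 kPa.
Initial effective stress: σ'_0 = σ_v − u = 74.06 − 34.237 = 39.823 kPa.
Final effective stress: σ'_f = 39.823 + 39.4 = 79.223 kPa.
σ'_f = 79.223 ≤ σ'_p = 125 kPa, so the clay remains overconsolidated and only the recompression index applies:
S_c = C_r·H/(1+e₀)·log₁₀(σ'_f/σ'_0) = 0.081×5.8/1.95×log₁₀(79.223/39.823)
    = 0.24093 × 0.29872 = 0.07197 m

S_c ≈ 72 mm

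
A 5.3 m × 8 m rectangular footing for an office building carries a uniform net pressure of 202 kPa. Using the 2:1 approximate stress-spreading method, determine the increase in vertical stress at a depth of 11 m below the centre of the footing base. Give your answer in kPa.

Δσ_z ≈ 27.7 kPa

By the 2:1 method the load spreads at 1 horizontal : 2 vertical, so at depth z the loaded area has grown by z in each plan dimension:
Δσ = qBL/((B+z)(L+z)) = 202×5.3×8/((5.3+11)(8+11)) = 27.655 kPa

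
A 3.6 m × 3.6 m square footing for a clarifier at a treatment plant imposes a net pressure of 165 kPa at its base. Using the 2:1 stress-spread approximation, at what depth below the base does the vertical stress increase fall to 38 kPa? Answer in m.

2:1 spreading — at depth z the loaded area has grown by z in each plan dimension:
qB²/(B+z)² = Δσ_z ⇒ z = B(√(q/Δσ_z) − 1) = 3.6×(√(165/38) − 1) = 3.902 m

z ≈ 3.9 m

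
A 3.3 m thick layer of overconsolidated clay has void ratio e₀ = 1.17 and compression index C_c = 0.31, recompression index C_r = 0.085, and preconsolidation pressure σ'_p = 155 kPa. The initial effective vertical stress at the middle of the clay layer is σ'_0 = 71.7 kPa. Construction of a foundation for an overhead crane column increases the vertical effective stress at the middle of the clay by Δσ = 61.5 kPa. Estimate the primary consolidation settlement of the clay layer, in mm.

S_c ≈ 34.8 mm

Final effective stress: σ'_f = 71.7 + 61.5 = 133.2 kPa.
σ'_f = 133.2 ≤ σ'_p = 155 kPa, so the clay remains overconsolidated and only the recompression index applies:
S_c = C_r·H/(1+e₀)·log₁₀(σ'_f/σ'_0) = 0.085×3.3/2.17×log₁₀(133.2/71.7)
    = 0.12926 × 0.26899 = 0.03477 m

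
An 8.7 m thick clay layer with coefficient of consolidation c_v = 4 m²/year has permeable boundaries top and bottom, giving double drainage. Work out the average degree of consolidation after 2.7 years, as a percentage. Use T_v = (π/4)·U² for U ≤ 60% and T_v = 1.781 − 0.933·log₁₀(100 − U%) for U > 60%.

U ≈ 80.2 %

Drainage path length: H_d = H/2 = 4.35 m (double drainage).
T_v = c_v·t/H_d² = 4×2.7/4.35² = 0.57075.
T_v = 0.57075 corresponds to the U > 60% branch:
U = 1 − 10^((1.781 − T_v)/0.933)/100 = 0.8018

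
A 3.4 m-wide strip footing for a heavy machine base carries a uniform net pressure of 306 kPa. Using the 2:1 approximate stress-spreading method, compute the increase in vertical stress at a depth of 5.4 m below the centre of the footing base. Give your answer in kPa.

By the 2:1 method the load spreads at 1 horizontal : 2 vertical, so at depth z the loaded area has grown by z in each plan dimension:
Δσ = qB/(B+z) = 306×3.4/(3.4+5.4) = 118.23 kPa

Δσ_z ≈ 118 kPa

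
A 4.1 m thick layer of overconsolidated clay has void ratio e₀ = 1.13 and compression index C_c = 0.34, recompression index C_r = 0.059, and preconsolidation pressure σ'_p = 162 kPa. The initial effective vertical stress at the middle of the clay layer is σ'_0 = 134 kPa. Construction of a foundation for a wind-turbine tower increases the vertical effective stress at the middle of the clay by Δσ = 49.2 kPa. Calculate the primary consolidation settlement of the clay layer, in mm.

S_c ≈ 44.3 mm

Final effective stress: σ'_f = 134 + 49.2 = 183.2 kPa.
σ'_f = 183.2 > σ'_p = 162 kPa, so the stress path crosses the preconsolidation pressure — recompression up to σ'_p, then virgin compression beyond:
S_c = H/(1+e₀)·[C_r·log₁₀(σ'_p/σ'_0) + C_c·log₁₀(σ'_f/σ'_p)]
    = 4.1/2.13 × [0.059×log₁₀(162/134) + 0.34×log₁₀(183.2/162)]
    = 1.9249 × [0.0048622 + 0.01816] = 0.04432 m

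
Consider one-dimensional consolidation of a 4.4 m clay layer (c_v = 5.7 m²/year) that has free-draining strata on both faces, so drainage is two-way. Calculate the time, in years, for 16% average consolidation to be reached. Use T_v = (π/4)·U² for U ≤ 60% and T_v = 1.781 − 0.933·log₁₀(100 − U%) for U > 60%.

Drainage path length: H_d = H/2 = 2.2 m (double drainage).
U ≤ 60%: T_v = (π/4)·U² = (π/4)×0.16² = 0.020106.
t = T_v·H_d²/c_v = 0.020106×2.2²/5.7 = 0.01707 years.

t ≈ 0.0171 years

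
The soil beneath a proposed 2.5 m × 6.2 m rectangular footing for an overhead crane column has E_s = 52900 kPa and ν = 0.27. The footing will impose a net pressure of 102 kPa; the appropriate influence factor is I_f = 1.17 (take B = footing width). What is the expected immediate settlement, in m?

Immediate (elastic) settlement: S_e = q·B·(1−ν²)/E_s · I_f.
S_e = 102 × 2.5 × (1 − 0.27²) / 52900 × 1.17
    = 102 × 2.5 × 0.9271 / 52900 × 1.17
    = 0.005229 m

S_e ≈ 0.00523 m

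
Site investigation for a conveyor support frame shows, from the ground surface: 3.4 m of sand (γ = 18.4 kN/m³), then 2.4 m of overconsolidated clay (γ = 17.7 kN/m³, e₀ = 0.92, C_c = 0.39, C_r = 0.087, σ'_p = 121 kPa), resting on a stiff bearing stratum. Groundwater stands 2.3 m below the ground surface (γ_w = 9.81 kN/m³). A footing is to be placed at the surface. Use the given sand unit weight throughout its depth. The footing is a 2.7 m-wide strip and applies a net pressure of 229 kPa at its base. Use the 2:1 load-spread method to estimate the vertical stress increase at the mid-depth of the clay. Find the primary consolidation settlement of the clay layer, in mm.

S_c ≈ 71.8 mm

Mid-depth of clay below the ground surface: z = 3.4 + 2.4/2 = 4.6 m.
Total vertical stress at mid-clay: σ_v = 18.4×3.4 + 17.7×1.2 = 83.8 kPa.
Pore pressure: u = 9.81×(4.6 − 2.3) = 22.563 kPa.
Initial effective stress: σ'_0 = σ_v − u = 83.8 − 22.563 = 61.237 kPa.
Stress increase at mid-clay by the 2:1 spreading method:
Δσ = qB/(B+z) = 229×2.7/(2.7+4.6) = 84.699 kPa
Final effective stress: σ'_f = 61.237 + 84.699 = 145.94 kPa.
σ'_f = 145.94 > σ'_p = 121 kPa, so the stress path crosses the preconsolidation pressure — recompression up to σ'_p, then virgin compression beyond:
S_c = H/(1+e₀)·[C_r·log₁₀(σ'_p/σ'_0) + C_c·log₁₀(σ'_f/σ'_p)]
    = 2.4/1.92 × [0.087×log₁₀(121/61.237) + 0.39×log₁₀(145.94/121)]
    = 1.25 × [0.025732 + 0.031742] = 0.07184 m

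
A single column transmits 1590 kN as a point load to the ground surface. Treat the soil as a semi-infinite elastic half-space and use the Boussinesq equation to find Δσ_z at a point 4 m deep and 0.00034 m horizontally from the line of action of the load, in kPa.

Boussinesq vertical stress below a point load on an elastic half-space:
Δσ_z = 3P/(2πz²) · [1 + (r/z)²]^(−5/2)
r/z = 0.00034/4 = 0.000085; [1+(r/z)²]^(−5/2) = 1.
Δσ_z = 3×1590/(2π×4²) × 1 = 47.448 × 1 = 47.45 kPa

Δσ_z ≈ 47.4 kPa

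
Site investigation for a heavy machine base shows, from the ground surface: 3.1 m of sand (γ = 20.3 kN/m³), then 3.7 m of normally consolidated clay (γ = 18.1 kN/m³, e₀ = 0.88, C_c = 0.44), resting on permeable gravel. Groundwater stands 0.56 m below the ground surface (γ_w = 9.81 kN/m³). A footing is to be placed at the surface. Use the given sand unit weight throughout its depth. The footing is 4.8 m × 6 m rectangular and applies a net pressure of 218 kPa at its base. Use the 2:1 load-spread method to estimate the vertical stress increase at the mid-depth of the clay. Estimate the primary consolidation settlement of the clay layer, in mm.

Mid-depth of clay below the ground surface: z = 3.1 + 3.7/2 = 4.95 m.
Total vertical stress at mid-clay: σ_v = 20.3×3.1 + 18.1×1.85 = 96.415 kPa.
Pore pressure: u = 9.81×(4.95 − 0.56) = 43.066 kPa.
Initial effective stress: σ'_0 = σ_v − u = 96.415 − 43.066 = 53.349 kPa.
Stress increase at mid-clay by the 2:1 spreading method:
Δσ = qBL/((B+z)(L+z)) = 218×4.8×6/((4.8+4.95)(6+4.95)) = 58.807 kPa
Final effective stress: σ'_f = σ'_0 + Δσ = 53.349 + 58.807 = 112.16 kPa.
Normally consolidated clay, so the full stress increment lies on the virgin compression line:
S_c = C_c·H/(1+e₀)·log₁₀(σ'_f/σ'_0) = 0.44×3.7/(1+0.88)×log₁₀(112.16/53.349)
    = 0.86596 × 0.32271 = 0.2795 m

S_c ≈ 279 mm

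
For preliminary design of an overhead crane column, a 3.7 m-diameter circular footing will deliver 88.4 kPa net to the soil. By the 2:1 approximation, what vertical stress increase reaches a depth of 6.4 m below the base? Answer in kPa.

By the 2:1 method the load spreads at 1 horizontal : 2 vertical, so at depth z the loaded area has grown by z in each plan dimension:
Δσ ≈ qD²/(D+z)² = 88.4×3.7²/(3.7+6.4)² = 11.864 kPa

Δσ_z ≈ 11.9 kPa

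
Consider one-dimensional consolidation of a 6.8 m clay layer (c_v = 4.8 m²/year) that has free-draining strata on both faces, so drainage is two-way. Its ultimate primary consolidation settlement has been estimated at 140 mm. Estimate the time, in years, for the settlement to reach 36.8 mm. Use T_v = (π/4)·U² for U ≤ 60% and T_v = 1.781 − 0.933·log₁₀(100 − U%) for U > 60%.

t ≈ 0.131 years

Drainage path length: H_d = H/2 = 3.4 m (double drainage).
U = S(t)/S_ult = 36.8/140 = 0.2629.
U ≤ 60%: T_v = (π/4)·U² = (π/4)×0.26286² = 0.054266.
t = T_v·H_d²/c_v = 0.054266×3.4²/4.8 = 0.1307 years.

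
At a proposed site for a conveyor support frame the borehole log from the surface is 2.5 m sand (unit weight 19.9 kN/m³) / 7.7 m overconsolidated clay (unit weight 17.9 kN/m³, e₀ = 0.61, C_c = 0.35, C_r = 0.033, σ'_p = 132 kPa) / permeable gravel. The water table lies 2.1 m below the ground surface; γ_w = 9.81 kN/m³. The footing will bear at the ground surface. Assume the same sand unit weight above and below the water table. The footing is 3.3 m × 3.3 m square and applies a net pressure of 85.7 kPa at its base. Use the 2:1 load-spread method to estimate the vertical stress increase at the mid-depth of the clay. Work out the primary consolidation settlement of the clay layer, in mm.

S_c ≈ 8.39 mm

Mid-depth of clay below the ground surface: z = 2.5 + 7.7/2 = 6.35 m.
Total vertical stress at mid-clay: σ_v = 19.9×2.5 + 17.9×3.85 = 118.66 kPa.
Pore pressure: u = 9.81×(6.35 − 2.1) = 41.693 kPa.
Initial effective stress: σ'_0 = σ_v − u = 118.66 − 41.693 = 76.967 kPa.
Stress increase at mid-clay by the 2:1 spreading method:
Δσ = qBL/((B+z)(L+z)) = 85.7×3.3×3.3/((3.3+6.35)(3.3+6.35)) = 10.022 kPa
Final effective stress: σ'_f = 76.967 + 10.022 = 86.989 kPa.
σ'_f = 86.989 ≤ σ'_p = 132 kPa, so the clay remains overconsolidated and only the recompression index applies:
S_c = C_r·H/(1+e₀)·log₁₀(σ'_f/σ'_0) = 0.033×7.7/1.61×log₁₀(86.989/76.967)
    = 0.15783 × 0.05316 = 0.00839 m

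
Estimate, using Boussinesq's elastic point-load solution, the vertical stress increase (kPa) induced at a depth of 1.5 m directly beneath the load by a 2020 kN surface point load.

Boussinesq vertical stress below a point load on an elastic half-space:
Δσ_z = 3P/(2πz²) · [1 + (r/z)²]^(−5/2)
r/z = 0/1.5 = 0; [1+(r/z)²]^(−5/2) = 1.
Δσ_z = 3×2020/(2π×1.5²) × 1 = 428.66 × 1 = 428.7 kPa

Δσ_z ≈ 429 kPa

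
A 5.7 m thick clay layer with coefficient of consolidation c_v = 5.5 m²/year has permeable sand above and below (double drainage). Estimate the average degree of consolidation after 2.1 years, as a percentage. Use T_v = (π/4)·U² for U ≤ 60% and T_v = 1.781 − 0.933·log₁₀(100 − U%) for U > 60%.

Drainage path length: H_d = H/2 = 2.85 m (double drainage).
T_v = c_v·t/H_d² = 5.5×2.1/2.85² = 1.422.
T_v = 1.422 corresponds to the U > 60% branch:
U = 1 − 10^((1.781 − T_v)/0.933)/100 = 0.9757

U ≈ 97.6 %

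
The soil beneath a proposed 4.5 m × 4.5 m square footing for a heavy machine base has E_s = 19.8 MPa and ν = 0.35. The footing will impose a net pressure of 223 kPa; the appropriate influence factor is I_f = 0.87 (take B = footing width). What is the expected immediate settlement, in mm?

S_e ≈ 38.7 mm

Immediate (elastic) settlement: S_e = q·B·(1−ν²)/E_s · I_f.
E_s = 19.8 MPa = 19800 kPa.
S_e = 223 × 4.5 × (1 − 0.35²) / 19800 × 0.87
    = 223 × 4.5 × 0.8775 / 19800 × 0.87
    = 0.03869 m = 38.69 mm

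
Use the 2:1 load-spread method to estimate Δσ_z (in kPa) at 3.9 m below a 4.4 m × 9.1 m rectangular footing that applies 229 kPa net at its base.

By the 2:1 method the load spreads at 1 horizontal : 2 vertical, so at depth z the loaded area has grown by z in each plan dimension:
Δσ = qBL/((B+z)(L+z)) = 229×4.4×9.1/((4.4+3.9)(9.1+3.9)) = 84.978 kPa

Δσ_z ≈ 85 kPa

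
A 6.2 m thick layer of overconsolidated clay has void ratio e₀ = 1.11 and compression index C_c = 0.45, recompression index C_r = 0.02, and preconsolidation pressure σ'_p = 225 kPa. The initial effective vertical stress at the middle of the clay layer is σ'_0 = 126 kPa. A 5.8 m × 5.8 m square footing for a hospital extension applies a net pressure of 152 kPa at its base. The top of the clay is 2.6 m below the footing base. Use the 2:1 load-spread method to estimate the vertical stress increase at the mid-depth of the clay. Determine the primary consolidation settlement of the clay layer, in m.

Mid-depth of clay below the footing base: z = 2.6 + 6.2/2 = 5.7 m.
Stress increase at mid-clay by the 2:1 spreading method:
Δσ = qBL/((B+z)(L+z)) = 152×5.8×5.8/((5.8+5.7)(5.8+5.7)) = 38.664 kPa
Final effective stress: σ'_f = 126 + 38.664 = 164.66 kPa.
σ'_f = 164.66 ≤ σ'_p = 225 kPa, so the clay remains overconsolidated and only the recompression index applies:
S_c = C_r·H/(1+e₀)·log₁₀(σ'_f/σ'_0) = 0.02×6.2/2.11×log₁₀(164.66/126)
    = 0.058768 × 0.11622 = 0.00683 m

S_c ≈ 0.00683 m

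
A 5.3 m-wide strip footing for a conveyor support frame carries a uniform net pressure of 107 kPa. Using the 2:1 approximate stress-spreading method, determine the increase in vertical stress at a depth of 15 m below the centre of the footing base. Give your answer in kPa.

By the 2:1 method the load spreads at 1 horizontal : 2 vertical, so at depth z the loaded area has grown by z in each plan dimension:
Δσ = qB/(B+z) = 107×5.3/(5.3+15) = 27.936 kPa

Δσ_z ≈ 27.9 kPa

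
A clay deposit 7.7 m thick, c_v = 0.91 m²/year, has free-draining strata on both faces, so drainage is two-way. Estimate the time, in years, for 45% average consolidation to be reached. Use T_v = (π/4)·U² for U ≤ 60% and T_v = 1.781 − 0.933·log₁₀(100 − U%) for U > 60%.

t ≈ 2.59 years

Drainage path length: H_d = H/2 = 3.85 m (double drainage).
U ≤ 60%: T_v = (π/4)·U² = (π/4)×0.45² = 0.15904.
t = T_v·H_d²/c_v = 0.15904×3.85²/0.91 = 2.591 years.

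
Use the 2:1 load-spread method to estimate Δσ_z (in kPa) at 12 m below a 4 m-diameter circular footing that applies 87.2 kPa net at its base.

By the 2:1 method the load spreads at 1 horizontal : 2 vertical, so at depth z the loaded area has grown by z in each plan dimension:
Δσ ≈ qD²/(D+z)² = 87.2×4²/(4+12)² = 5.45 kPa

Δσ_z ≈ 5.45 kPa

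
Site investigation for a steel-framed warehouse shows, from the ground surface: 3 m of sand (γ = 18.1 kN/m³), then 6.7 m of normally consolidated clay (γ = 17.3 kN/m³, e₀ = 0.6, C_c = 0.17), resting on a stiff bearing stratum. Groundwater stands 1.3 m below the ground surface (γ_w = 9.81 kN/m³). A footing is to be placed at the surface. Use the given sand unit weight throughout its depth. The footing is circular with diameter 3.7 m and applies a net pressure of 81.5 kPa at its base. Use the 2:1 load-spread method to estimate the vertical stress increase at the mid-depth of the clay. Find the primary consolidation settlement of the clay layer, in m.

S_c ≈ 0.0502 m

Mid-depth of clay below the ground surface: z = 3 + 6.7/2 = 6.35 m.
Total vertical stress at mid-clay: σ_v = 18.1×3 + 17.3×3.35 = 112.26 kPa.
Pore pressure: u = 9.81×(6.35 − 1.3) = 49.541 kPa.
Initial effective stress: σ'_0 = σ_v − u = 112.26 − 49.541 = 62.719 kPa.
Stress increase at mid-clay by the 2:1 spreading method:
Δσ ≈ qD²/(D+z)² = 81.5×3.7²/(3.7+6.35)² = 11.047 kPa
Final effective stress: σ'_f = σ'_0 + Δσ = 62.719 + 11.047 = 73.766 kPa.
Normally consolidated clay, so the full stress increment lies on the virgin compression line:
S_c = C_c·H/(1+e₀)·log₁₀(σ'_f/σ'_0) = 0.17×6.7/(1+0.6)×log₁₀(73.766/62.719)
    = 0.71187 × 0.070457 = 0.05016 m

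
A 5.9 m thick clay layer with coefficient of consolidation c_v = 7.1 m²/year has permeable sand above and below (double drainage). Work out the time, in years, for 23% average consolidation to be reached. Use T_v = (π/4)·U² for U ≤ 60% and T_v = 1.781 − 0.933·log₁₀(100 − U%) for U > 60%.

Drainage path length: H_d = H/2 = 2.95 m (double drainage).
U ≤ 60%: T_v = (π/4)·U² = (π/4)×0.23² = 0.041548.
t = T_v·H_d²/c_v = 0.041548×2.95²/7.1 = 0.05093 years.

t ≈ 0.0509 years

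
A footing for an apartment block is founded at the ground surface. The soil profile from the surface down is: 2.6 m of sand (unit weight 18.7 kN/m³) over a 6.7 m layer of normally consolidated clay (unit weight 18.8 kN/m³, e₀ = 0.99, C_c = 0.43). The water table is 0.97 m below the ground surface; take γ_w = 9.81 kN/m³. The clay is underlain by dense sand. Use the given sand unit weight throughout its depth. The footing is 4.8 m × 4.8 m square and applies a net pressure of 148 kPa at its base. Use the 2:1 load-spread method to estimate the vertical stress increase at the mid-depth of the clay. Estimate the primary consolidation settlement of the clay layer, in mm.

Mid-depth of clay below the ground surface: z = 2.6 + 6.7/2 = 5.95 m.
Total vertical stress at mid-clay: σ_v = 18.7×2.6 + 18.8×3.35 = 111.6 kPa.
Pore pressure: u = 9.81×(5.95 − 0.97) = 48.854 kPa.
Initial effective stress: σ'_0 = σ_v − u = 111.6 − 48.854 = 62.746 kPa.
Stress increase at mid-clay by the 2:1 spreading method:
Δσ = qBL/((B+z)(L+z)) = 148×4.8×4.8/((4.8+5.95)(4.8+5.95)) = 29.507 kPa
Final effective stress: σ'_f = σ'_0 + Δσ = 62.746 + 29.507 = 92.253 kPa.
Normally consolidated clay, so the full stress increment lies on the virgin compression line:
S_c = C_c·H/(1+e₀)·log₁₀(σ'_f/σ'_0) = 0.43×6.7/(1+0.99)×log₁₀(92.253/62.746)
    = 1.4477 × 0.16739 = 0.2423 m

S_c ≈ 242 mm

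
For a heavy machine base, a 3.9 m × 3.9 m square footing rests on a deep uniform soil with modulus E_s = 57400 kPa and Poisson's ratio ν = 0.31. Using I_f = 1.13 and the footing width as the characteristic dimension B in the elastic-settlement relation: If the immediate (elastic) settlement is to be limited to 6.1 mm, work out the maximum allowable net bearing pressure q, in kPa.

S_e = q·B·(1−ν²)/E_s · I_f  ⇒  q = S_e·E_s / (B·(1−ν²)·I_f).
q = 0.0061 × 57400 / (3.9 × 0.9039 × 1.13) = 87.9 kPa

q ≈ 87.9 kPa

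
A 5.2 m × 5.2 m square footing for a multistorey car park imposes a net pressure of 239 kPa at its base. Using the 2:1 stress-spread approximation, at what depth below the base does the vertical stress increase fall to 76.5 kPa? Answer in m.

z ≈ 3.99 m

2:1 spreading — at depth z the loaded area has grown by z in each plan dimension:
qB²/(B+z)² = Δσ_z ⇒ z = B(√(q/Δσ_z) − 1) = 5.2×(√(239/76.5) − 1) = 3.991 m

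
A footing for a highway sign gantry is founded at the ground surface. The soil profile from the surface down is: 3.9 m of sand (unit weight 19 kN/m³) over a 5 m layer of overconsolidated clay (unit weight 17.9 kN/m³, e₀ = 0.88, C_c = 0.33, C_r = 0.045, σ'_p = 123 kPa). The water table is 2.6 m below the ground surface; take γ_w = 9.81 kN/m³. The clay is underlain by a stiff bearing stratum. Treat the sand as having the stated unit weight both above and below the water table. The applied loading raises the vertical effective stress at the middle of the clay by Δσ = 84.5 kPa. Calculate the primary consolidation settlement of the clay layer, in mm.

Mid-depth of clay below the ground surface: z = 3.9 + 5/2 = 6.4 m.
Total vertical stress at mid-clay: σ_v = 19×3.9 + 17.9×2.5 = 118.85 kPa.
Pore pressure: u = 9.81×(6.4 − 2.6) = 37.278 kPa.
Initial effective stress: σ'_0 = σ_v − u = 118.85 − 37.278 = 81.572 kPa.
Final effective stress: σ'_f = 81.572 + 84.5 = 166.07 kPa.
σ'_f = 166.07 > σ'_p = 123 kPa, so the stress path crosses the preconsolidation pressure — recompression up to σ'_p, then virgin compression beyond:
S_c = H/(1+e₀)·[C_r·log₁₀(σ'_p/σ'_0) + C_c·log₁₀(σ'_f/σ'_p)]
    = 5/1.88 × [0.045×log₁₀(123/81.572) + 0.33×log₁₀(166.07/123)]
    = 2.6596 × [0.0080264 + 0.043027] = 0.1358 m

S_c ≈ 136 mm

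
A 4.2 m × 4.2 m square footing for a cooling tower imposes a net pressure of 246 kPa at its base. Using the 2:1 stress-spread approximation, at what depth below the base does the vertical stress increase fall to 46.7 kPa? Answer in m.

z ≈ 5.44 m

2:1 spreading — at depth z the loaded area has grown by z in each plan dimension:
qB²/(B+z)² = Δσ_z ⇒ z = B(√(q/Δσ_z) − 1) = 4.2×(√(246/46.7) − 1) = 5.44 m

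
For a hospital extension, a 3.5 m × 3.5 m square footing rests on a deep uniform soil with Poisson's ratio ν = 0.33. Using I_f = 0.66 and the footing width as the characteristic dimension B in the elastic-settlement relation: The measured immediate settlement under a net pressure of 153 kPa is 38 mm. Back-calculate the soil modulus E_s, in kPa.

E_s ≈ 8290 kPa

S_e = q·B·(1−ν²)/E_s · I_f  ⇒  E_s = q·B·(1−ν²)·I_f / S_e.
E_s = 153 × 3.5 × 0.8911 × 0.66 / 0.038 = 8288 kPa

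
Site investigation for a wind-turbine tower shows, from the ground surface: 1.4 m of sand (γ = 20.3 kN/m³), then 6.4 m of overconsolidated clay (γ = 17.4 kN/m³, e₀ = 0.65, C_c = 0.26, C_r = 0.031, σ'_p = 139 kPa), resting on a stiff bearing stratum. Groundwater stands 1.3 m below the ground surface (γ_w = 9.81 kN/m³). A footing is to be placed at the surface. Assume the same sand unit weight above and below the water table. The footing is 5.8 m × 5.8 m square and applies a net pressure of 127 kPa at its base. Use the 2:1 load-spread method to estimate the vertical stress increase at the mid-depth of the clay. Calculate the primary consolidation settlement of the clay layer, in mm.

Mid-depth of clay below the ground surface: z = 1.4 + 6.4/2 = 4.6 m.
Total vertical stress at mid-clay: σ_v = 20.3×1.4 + 17.4×3.2 = 84.1 kPa.
Pore pressure: u = 9.81×(4.6 − 1.3) = 32.373 kPa.
Initial effective stress: σ'_0 = σ_v − u = 84.1 − 32.373 = 51.727 kPa.
Stress increase at mid-clay by the 2:1 spreading method:
Δσ = qBL/((B+z)(L+z)) = 127×5.8×5.8/((5.8+4.6)(5.8+4.6)) = 39.5 kPa
Final effective stress: σ'_f = 51.727 + 39.5 = 91.227 kPa.
σ'_f = 91.227 ≤ σ'_p = 139 kPa, so the clay remains overconsolidated and only the recompression index applies:
S_c = C_r·H/(1+e₀)·log₁₀(σ'_f/σ'_0) = 0.031×6.4/1.65×log₁₀(91.227/51.727)
    = 0.12024 × 0.24641 = 0.02963 m

S_c ≈ 29.6 mm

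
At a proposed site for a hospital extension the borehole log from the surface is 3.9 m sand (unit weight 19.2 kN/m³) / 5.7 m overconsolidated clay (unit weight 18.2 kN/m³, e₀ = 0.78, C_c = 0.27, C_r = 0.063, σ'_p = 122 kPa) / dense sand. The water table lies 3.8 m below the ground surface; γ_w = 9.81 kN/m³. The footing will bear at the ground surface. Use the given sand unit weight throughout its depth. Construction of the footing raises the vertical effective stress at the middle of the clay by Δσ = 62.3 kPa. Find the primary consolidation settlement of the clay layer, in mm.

S_c ≈ 121 mm

Mid-depth of clay below the ground surface: z = 3.9 + 5.7/2 = 6.75 m.
Total vertical stress at mid-clay: σ_v = 19.2×3.9 + 18.2×2.85 = 126.75 kPa.
Pore pressure: u = 9.81×(6.75 − 3.8) = 28.94 kPa.
Initial effective stress: σ'_0 = σ_v − u = 126.75 − 28.94 = 97.81 kPa.
Final effective stress: σ'_f = 97.81 + 62.3 = 160.11 kPa.
σ'_f = 160.11 > σ'_p = 122 kPa, so the stress path crosses the preconsolidation pressure — recompression up to σ'_p, then virgin compression beyond:
S_c = H/(1+e₀)·[C_r·log₁₀(σ'_p/σ'_0) + C_c·log₁₀(σ'_f/σ'_p)]
    = 5.7/1.78 × [0.063×log₁₀(122/97.81) + 0.27×log₁₀(160.11/122)]
    = 3.2022 × [0.0060465 + 0.031876] = 0.1214 m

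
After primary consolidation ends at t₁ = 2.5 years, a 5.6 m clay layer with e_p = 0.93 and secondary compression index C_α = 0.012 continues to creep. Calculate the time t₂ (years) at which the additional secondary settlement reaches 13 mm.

S_s = C_α·H/(1+e_p)·log₁₀(t₂/t₁) ⇒ log₁₀(t₂/t₁) = S_s·(1+e_p)/(C_α·H).
log₁₀(t₂/t₁) = 0.013 × (1+0.93) / (0.012×5.6) = 0.3734
t₂ = t₁ × 10^0.3734 = 2.5 × 2.362 = 5.906 years

t₂ ≈ 5.91 years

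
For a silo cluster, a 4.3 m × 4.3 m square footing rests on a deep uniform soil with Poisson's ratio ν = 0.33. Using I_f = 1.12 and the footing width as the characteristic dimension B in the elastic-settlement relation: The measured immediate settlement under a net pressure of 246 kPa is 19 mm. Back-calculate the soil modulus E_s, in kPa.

S_e = q·B·(1−ν²)/E_s · I_f  ⇒  E_s = q·B·(1−ν²)·I_f / S_e.
E_s = 246 × 4.3 × 0.8911 × 1.12 / 0.019 = 55560 kPa

E_s ≈ 55600 kPa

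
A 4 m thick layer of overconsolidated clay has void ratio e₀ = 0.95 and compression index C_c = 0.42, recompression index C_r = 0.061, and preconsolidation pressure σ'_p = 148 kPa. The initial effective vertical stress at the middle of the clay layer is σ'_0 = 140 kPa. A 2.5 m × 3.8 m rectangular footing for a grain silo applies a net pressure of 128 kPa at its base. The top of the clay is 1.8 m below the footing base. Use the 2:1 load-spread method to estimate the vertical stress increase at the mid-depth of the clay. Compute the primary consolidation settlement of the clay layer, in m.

Mid-depth of clay below the footing base: z = 1.8 + 4/2 = 3.8 m.
Stress increase at mid-clay by the 2:1 spreading method:
Δσ = qBL/((B+z)(L+z)) = 128×2.5×3.8/((2.5+3.8)(3.8+3.8)) = 25.397 kPa
Final effective stress: σ'_f = 140 + 25.397 = 165.4 kPa.
σ'_f = 165.4 > σ'_p = 148 kPa, so the stress path crosses the preconsolidation pressure — recompression up to σ'_p, then virgin compression beyond:
S_c = H/(1+e₀)·[C_r·log₁₀(σ'_p/σ'_0) + C_c·log₁₀(σ'_f/σ'_p)]
    = 4/1.95 × [0.061×log₁₀(148/140) + 0.42×log₁₀(165.4/148)]
    = 2.0513 × [0.0014722 + 0.020275] = 0.04461 m

S_c ≈ 0.0446 m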